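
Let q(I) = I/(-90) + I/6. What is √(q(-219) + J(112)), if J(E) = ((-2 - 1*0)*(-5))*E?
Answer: √244335/15 ≈ 32.953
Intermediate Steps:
q(I) = 7*I/45 (q(I) = I*(-1/90) + I*(⅙) = -I/90 + I/6 = 7*I/45)
J(E) = 10*E (J(E) = ((-2 + 0)*(-5))*E = (-2*(-5))*E = 10*E)
√(q(-219) + J(112)) = √((7/45)*(-219) + 10*112) = √(-511/15 + 1120) = √(16289/15) = √244335/15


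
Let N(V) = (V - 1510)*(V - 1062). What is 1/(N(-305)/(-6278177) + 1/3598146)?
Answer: -22589797459842/8927371753153 ≈ -2.5304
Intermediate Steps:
N(V) = (-1510 + V)*(-1062 + V)
1/(N(-305)/(-6278177) + 1/3598146) = 1/((1603620 + (-305)**2 - 2572*(-305))/(-6278177) + 1/3598146) = 1/((1603620 + 93025 + 784460)*(-1/6278177) + 1/3598146) = 1/(2481105*(-1/6278177) + 1/3598146) = 1/(-2481105/6278177 + 1/3598146) = 1/(-8927371753153/22589797459842) = -22589797459842/8927371753153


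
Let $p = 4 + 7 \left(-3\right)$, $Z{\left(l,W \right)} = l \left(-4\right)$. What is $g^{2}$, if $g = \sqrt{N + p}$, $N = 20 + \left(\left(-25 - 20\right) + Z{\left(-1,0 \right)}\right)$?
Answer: $-38$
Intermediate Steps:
$Z{\left(l,W \right)} = - 4 l$
$N = -21$ ($N = 20 - 41 = -21$)
$p = -17$ ($p = 4 - 21 = -17$)
$g = i \sqrt{38}$ ($g = \sqrt{-21 - 17} = \sqrt{-38} = i \sqrt{38} \approx 6.1644 i$)
$g^{2} = \left(i \sqrt{38}\right)^{2} = -38$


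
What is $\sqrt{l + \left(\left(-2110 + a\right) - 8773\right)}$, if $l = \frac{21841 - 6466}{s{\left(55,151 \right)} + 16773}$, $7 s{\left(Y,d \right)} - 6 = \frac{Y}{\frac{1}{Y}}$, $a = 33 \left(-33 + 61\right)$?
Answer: $\frac{i \sqrt{2948061913874}}{17206} \approx 99.79 i$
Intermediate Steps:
$a = 924$ ($a = 33 \cdot 28 = 924$)
$s{\left(Y,d \right)} = \frac{6}{7} + \frac{Y^{2}}{7}$ ($s{\left(Y,d \right)} = \frac{6}{7} + \frac{Y \frac{1}{\frac{1}{Y}}}{7} = \frac{6}{7} + \frac{Y Y}{7} = \frac{6}{7} + \frac{Y^{2}}{7}$)
$l = \frac{15375}{17206}$ ($l = \frac{21841 - 6466}{\left(\frac{6}{7} + \frac{55^{2}}{7}\right) + 16773} = \frac{15375}{\left(\frac{6}{7} + \frac{1}{7} \cdot 3025\right) + 16773} = \frac{15375}{\left(\frac{6}{7} + \frac{3025}{7}\right) + 16773} = \frac{15375}{433 + 16773} = \frac{15375}{17206} \approx 0.89358$)
$\sqrt{l + \left(\left(-2110 + a\right) - 8773\right)} = \sqrt{\frac{15375}{17206} + \left(\left(-2110 + 924\right) - 8773\right)} = \sqrt{\frac{15375}{17206} - 9959} = \sqrt{- \frac{171339179}{17206}} = \frac{i \sqrt{2948061913874}}{17206}$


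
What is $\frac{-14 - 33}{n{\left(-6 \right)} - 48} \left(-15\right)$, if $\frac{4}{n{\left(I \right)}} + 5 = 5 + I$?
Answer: $- \frac{2115}{146} \approx -14.486$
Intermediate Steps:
$n{\left(I \right)} = \frac{4}{I}$ ($n{\left(I \right)} = \frac{4}{-5 + \left(5 + I\right)} = \frac{4}{I}$)
$\frac{-14 - 33}{n{\left(-6 \right)} - 48} \left(-15\right) = \frac{-14 - 33}{\frac{4}{-6} - 48} \left(-15\right) = - \frac{47}{4 \left(- \frac{1}{6}\right) - 48} \left(-15\right) = - \frac{47}{- \frac{2}{3} - 48} \left(-15\right) = - \frac{47}{- \frac{146}{3}} \left(-15\right) = \left(-47\right) \left(- \frac{3}{146}\right) \left(-15\right) = \frac{141}{146} \left(-15\right) = - \frac{2115}{146}$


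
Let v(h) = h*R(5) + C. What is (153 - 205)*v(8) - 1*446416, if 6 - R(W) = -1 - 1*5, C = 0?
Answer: -451408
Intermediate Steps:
R(W) = 12 (R(W) = 6 - (-1 - 1*5) = 6 - (-1 - 5) = 6 - 1*(-6) = 6 + 6 = 12)
v(h) = 12*h (v(h) = h*12 + 0 = 12*h + 0 = 12*h)
(153 - 205)*v(8) - 1*446416 = (153 - 205)*(12*8) - 1*446416 = -52*96 - 446416 = -4992 - 446416 = -451408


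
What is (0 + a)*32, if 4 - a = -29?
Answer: 1056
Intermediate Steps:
a = 33 (a = 4 - 1*(-29) = 4 + 29 = 33)
(0 + a)*32 = (0 + 33)*32 = 33*32 = 1056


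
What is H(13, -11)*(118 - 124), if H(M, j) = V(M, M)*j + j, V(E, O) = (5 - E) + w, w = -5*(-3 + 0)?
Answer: 528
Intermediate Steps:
w = 15 (w = -5*(-3) = 15)
V(E, O) = 20 - E (V(E, O) = (5 - E) + 15 = 20 - E)
H(M, j) = j + j*(20 - M) (H(M, j) = (20 - M)*j + j = j*(20 - M) + j = j + j*(20 - M))
H(13, -11)*(118 - 124) = (-11*(21 - 1*13))*(118 - 124) = -11*(21 - 13)*(-6) = -11*8*(-6) = -88*(-6) = 528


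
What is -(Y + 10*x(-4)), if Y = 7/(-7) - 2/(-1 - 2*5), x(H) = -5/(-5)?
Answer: -101/11 ≈ -9.1818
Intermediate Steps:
x(H) = 1 (x(H) = -5*(-⅕) = 1)
Y = -9/11 (Y = 7*(-⅐) - 2/(-1 - 10) = -1 - 2/(-11) = -1 - 2*(-1/11) = -1 + 2/11 = -9/11 ≈ -0.81818)
-(Y + 10*x(-4)) = -(-9/11 + 10*1) = -(-9/11 + 10) = -1*101/11 = -101/11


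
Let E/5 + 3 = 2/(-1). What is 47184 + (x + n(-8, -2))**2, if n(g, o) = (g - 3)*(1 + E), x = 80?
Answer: 165520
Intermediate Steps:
E = -25 (E = -15 + 5*(2/(-1)) = -15 + 5*(2*(-1)) = -15 + 5*(-2) = -15 - 10 = -25)
n(g, o) = 72 - 24*g (n(g, o) = (g - 3)*(1 - 25) = (-3 + g)*(-24) = 72 - 24*g)
47184 + (x + n(-8, -2))**2 = 47184 + (80 + (72 - 24*(-8)))**2 = 47184 + (80 + (72 + 192))**2 = 47184 + (80 + 264)**2 = 47184 + 344**2 = 47184 + 118336 = 165520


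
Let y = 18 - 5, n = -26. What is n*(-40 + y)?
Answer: 702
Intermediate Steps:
y = 13
n*(-40 + y) = -26*(-40 + 13) = -26*(-27) = 702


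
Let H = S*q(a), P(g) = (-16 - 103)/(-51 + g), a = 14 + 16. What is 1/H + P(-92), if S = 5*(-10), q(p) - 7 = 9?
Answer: 95057/114400 ≈ 0.83092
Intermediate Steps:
a = 30
q(p) = 16 (q(p) = 7 + 9 = 16)
S = -50
P(g) = -119/(-51 + g)
H = -800 (H = -50*16 = -800)
1/H + P(-92) = 1/(-800) - 119/(-51 - 92) = -1/800 - 119/(-143) = -1/800 - 119*(-1/143) = -1/800 + 119/143 = 95057/114400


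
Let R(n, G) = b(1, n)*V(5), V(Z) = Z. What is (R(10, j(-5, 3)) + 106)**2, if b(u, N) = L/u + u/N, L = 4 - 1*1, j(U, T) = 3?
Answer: 59049/4 ≈ 14762.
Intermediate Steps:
L = 3 (L = 4 - 1 = 3)
b(u, N) = 3/u + u/N
R(n, G) = 15 + 5/n (R(n, G) = (3/1 + 1/n)*5 = (3*1 + 1/n)*5 = (3 + 1/n)*5 = 15 + 5/n)
(R(10, j(-5, 3)) + 106)**2 = ((15 + 5/10) + 106)**2 = ((15 + 5*(1/10)) + 106)**2 = ((15 + 1/2) + 106)**2 = (31/2 + 106)**2 = (243/2)**2 = 59049/4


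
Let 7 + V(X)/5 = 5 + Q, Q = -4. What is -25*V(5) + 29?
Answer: 779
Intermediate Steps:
V(X) = -30 (V(X) = -35 + 5*(5 - 4) = -35 + 5*1 = -35 + 5 = -30)
-25*V(5) + 29 = -25*(-30) + 29 = 750 + 29 = 779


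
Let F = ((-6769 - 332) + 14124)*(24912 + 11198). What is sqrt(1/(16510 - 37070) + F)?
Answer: sqrt(6700024562386715)/5140 ≈ 15925.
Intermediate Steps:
F = 253600530 (F = (-7101 + 14124)*36110 = 7023*36110 = 253600530)
sqrt(1/(16510 - 37070) + F) = sqrt(1/(16510 - 37070) + 253600530) = sqrt(1/(-20560) + 253600530) = sqrt(-1/20560 + 253600530) = sqrt(5214026896799/20560) = sqrt(6700024562386715)/5140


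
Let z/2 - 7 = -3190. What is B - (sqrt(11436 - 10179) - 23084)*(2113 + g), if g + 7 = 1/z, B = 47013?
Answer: 154890870269/3183 - 13406795*sqrt(1257)/6366 ≈ 4.8587e+7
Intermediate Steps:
z = -6366 (z = 14 + 2*(-3190) = 14 - 6380 = -6366)
g = -44563/6366 (g = -7 + 1/(-6366) = -7 - 1/6366 = -44563/6366 ≈ -7.0002)
B - (sqrt(11436 - 10179) - 23084)*(2113 + g) = 47013 - (sqrt(11436 - 10179) - 23084)*(2113 - 44563/6366) = 47013 - (sqrt(1257) - 23084)*13406795/6366 = 47013 - (-23084 + sqrt(1257))*13406795/6366 = 47013 - (-154741227890/3183 + 13406795*sqrt(1257)/6366) = 47013 + (154741227890/3183 - 13406795*sqrt(1257)/6366) = 154890870269/3183 - 13406795*sqrt(1257)/6366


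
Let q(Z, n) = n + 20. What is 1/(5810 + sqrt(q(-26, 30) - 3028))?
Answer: 2905/16879539 - I*sqrt(2978)/33759078 ≈ 0.0001721 - 1.6165e-6*I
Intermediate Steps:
q(Z, n) = 20 + n
1/(5810 + sqrt(q(-26, 30) - 3028)) = 1/(5810 + sqrt((20 + 30) - 3028)) = 1/(5810 + sqrt(50 - 3028)) = 1/(5810 + sqrt(-2978)) = 1/(5810 + I*sqrt(2978))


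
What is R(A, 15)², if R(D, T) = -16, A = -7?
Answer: 256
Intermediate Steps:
R(A, 15)² = (-16)² = 256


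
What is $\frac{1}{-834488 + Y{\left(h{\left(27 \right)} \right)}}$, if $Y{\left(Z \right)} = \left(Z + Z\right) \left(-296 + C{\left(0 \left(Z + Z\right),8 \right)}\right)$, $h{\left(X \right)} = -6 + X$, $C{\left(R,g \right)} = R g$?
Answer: $- \frac{1}{846920} \approx -1.1807 \cdot 10^{-6}$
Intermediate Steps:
$Y{\left(Z \right)} = - 592 Z$ ($Y{\left(Z \right)} = \left(Z + Z\right) \left(-296 + 0 \left(Z + Z\right) 8\right) = 2 Z \left(-296 + 0 \cdot 2 Z 8\right) = 2 Z \left(-296 + 0 \cdot 8\right) = 2 Z \left(-296 + 0\right) = 2 Z \left(-296\right) = - 592 Z$)
$\frac{1}{-834488 + Y{\left(h{\left(27 \right)} \right)}} = \frac{1}{-834488 - 592 \left(-6 + 27\right)} = \frac{1}{-834488 - 12432} = \frac{1}{-846920} = - \frac{1}{846920}$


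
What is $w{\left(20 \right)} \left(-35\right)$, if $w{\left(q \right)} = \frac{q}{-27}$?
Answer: $\frac{700}{27} \approx 25.926$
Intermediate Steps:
$w{\left(q \right)} = - \frac{q}{27}$ ($w{\left(q \right)} = q \left(- \frac{1}{27}\right) = - \frac{q}{27}$)
$w{\left(20 \right)} \left(-35\right) = \left(- \frac{1}{27}\right) 20 \left(-35\right) = \left(- \frac{20}{27}\right) \left(-35\right) = \frac{700}{27}$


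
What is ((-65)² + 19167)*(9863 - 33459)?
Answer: -551957632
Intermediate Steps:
((-65)² + 19167)*(9863 - 33459) = (4225 + 19167)*(-23596) = 23392*(-23596) = -551957632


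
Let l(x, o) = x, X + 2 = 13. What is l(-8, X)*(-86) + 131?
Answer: 819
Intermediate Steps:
X = 11 (X = -2 + 13 = 11)
l(-8, X)*(-86) + 131 = -8*(-86) + 131 = 688 + 131 = 819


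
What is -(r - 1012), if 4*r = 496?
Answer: 888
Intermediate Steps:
r = 124 (r = (1/4)*496 = 124)
-(r - 1012) = -(124 - 1012) = -1*(-888) = 888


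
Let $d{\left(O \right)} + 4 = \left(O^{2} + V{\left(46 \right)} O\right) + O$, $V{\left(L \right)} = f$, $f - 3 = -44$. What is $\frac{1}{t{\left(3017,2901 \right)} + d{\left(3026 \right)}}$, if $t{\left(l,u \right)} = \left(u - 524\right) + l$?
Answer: $\frac{1}{9041026} \approx 1.1061 \cdot 10^{-7}$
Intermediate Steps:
$f = -41$ ($f = 3 - 44 = -41$)
$V{\left(L \right)} = -41$
$d{\left(O \right)} = -4 + O^{2} - 40 O$ ($d{\left(O \right)} = -4 + \left(\left(O^{2} - 41 O\right) + O\right) = -4 + \left(O^{2} - 40 O\right) = -4 + O^{2} - 40 O$)
$t{\left(l,u \right)} = -524 + l + u$ ($t{\left(l,u \right)} = \left(-524 + u\right) + l = -524 + l + u$)
$\frac{1}{t{\left(3017,2901 \right)} + d{\left(3026 \right)}} = \frac{1}{\left(-524 + 3017 + 2901\right) - \left(121044 - 9156676\right)} = \frac{1}{5394 - -9035632} = \frac{1}{5394 + 9035632} = \frac{1}{9041026}$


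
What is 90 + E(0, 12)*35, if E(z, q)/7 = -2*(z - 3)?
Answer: 1560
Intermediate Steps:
E(z, q) = 42 - 14*z (E(z, q) = 7*(-2*(z - 3)) = 7*(-2*(-3 + z)) = 7*(6 - 2*z) = 42 - 14*z)
90 + E(0, 12)*35 = 90 + (42 - 14*0)*35 = 90 + (42 + 0)*35 = 90 + 42*35 = 90 + 1470 = 1560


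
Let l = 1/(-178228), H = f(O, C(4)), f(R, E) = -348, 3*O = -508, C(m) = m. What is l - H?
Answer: 62023343/178228 ≈ 348.00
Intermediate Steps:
O = -508/3 (O = (1/3)*(-508) = -508/3 ≈ -169.33)
H = -348
l = -1/178228 ≈ -5.6108e-6
l - H = -1/178228 - 1*(-348) = -1/178228 + 348 = 62023343/178228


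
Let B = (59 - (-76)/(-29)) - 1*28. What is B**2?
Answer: 677329/841 ≈ 805.38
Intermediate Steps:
B = 823/29 (B = (59 - (-76)*(-1)/29) - 28 = (59 - 1*76/29) - 28 = (59 - 76/29) - 28 = 1635/29 - 28 = 823/29 ≈ 28.379)
B**2 = (823/29)**2 = 677329/841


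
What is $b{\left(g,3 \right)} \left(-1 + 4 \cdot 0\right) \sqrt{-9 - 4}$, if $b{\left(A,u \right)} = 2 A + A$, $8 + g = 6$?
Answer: $6 i \sqrt{13} \approx 21.633 i$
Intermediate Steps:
$g = -2$ ($g = -8 + 6 = -2$)
$b{\left(A,u \right)} = 3 A$
$b{\left(g,3 \right)} \left(-1 + 4 \cdot 0\right) \sqrt{-9 - 4} = 3 \left(-2\right) \left(-1 + 4 \cdot 0\right) \sqrt{-9 - 4} = - 6 \left(-1 + 0\right) \sqrt{-13} = \left(-6\right) \left(-1\right) i \sqrt{13} = 6 i \sqrt{13}$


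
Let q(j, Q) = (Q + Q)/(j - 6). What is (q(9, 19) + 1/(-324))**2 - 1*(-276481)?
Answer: 29040704065/104976 ≈ 2.7664e+5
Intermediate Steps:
q(j, Q) = 2*Q/(-6 + j) (q(j, Q) = (2*Q)/(-6 + j) = 2*Q/(-6 + j))
(q(9, 19) + 1/(-324))**2 - 1*(-276481) = (2*19/(-6 + 9) + 1/(-324))**2 - 1*(-276481) = (2*19/3 - 1/324)**2 + 276481 = (2*19*(1/3) - 1/324)**2 + 276481 = (38/3 - 1/324)**2 + 276481 = (4103/324)**2 + 276481 = 16834609/104976 + 276481 = 29040704065/104976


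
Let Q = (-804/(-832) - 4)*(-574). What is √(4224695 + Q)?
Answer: √11428283802/52 ≈ 2055.8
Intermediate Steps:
Q = 181097/104 (Q = (-804*(-1/832) - 4)*(-574) = (201/208 - 4)*(-574) = -631/208*(-574) = 181097/104 ≈ 1741.3)
√(4224695 + Q) = √(4224695 + 181097/104) = √(439549377/104) = √11428283802/52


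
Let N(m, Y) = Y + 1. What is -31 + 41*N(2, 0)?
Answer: 10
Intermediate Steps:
N(m, Y) = 1 + Y
-31 + 41*N(2, 0) = -31 + 41*(1 + 0) = -31 + 41*1 = -31 + 41 = 10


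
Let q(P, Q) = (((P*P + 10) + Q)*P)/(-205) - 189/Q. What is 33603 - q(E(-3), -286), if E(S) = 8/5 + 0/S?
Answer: 246247502357/7328750 ≈ 33600.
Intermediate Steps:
E(S) = 8/5 (E(S) = 8*(⅕) + 0 = 8/5 + 0 = 8/5)
q(P, Q) = -189/Q - P*(10 + Q + P²)/205 (q(P, Q) = (((P² + 10) + Q)*P)*(-1/205) - 189/Q = (((10 + P²) + Q)*P)*(-1/205) - 189/Q = ((10 + Q + P²)*P)*(-1/205) - 189/Q = (P*(10 + Q + P²))*(-1/205) - 189/Q = -P*(10 + Q + P²)/205 - 189/Q = -189/Q - P*(10 + Q + P²)/205)
33603 - q(E(-3), -286) = 33603 - (-38745 - 1*8/5*(-286)*(10 - 286 + (8/5)²))/(205*(-286)) = 33603 - (-1)*(-38745 - 1*8/5*(-286)*(10 - 286 + 64/25))/(205*286) = 33603 - (-1)*(-38745 - 1*8/5*(-286)*(-6836/25))/(205*286) = 33603 - (-1)*(-38745 - 15640768/125)/(205*286) = 33603 - (-1)*(-20483893)/(205*286*125) = 33603 - 1*20483893/7328750 = 33603 - 20483893/7328750 = 246247502357/7328750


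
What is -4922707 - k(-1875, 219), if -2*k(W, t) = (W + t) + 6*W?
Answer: -4929160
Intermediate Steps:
k(W, t) = -7*W/2 - t/2 (k(W, t) = -((W + t) + 6*W)/2 = -(t + 7*W)/2 = -7*W/2 - t/2)
-4922707 - k(-1875, 219) = -4922707 - (-7/2*(-1875) - ½*219) = -4922707 - (13125/2 - 219/2) = -4922707 - 1*6453 = -4922707 - 6453 = -4929160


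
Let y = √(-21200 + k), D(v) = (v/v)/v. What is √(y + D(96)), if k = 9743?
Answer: √(6 + 1728*I*√1273)/24 ≈ 7.316 + 7.3153*I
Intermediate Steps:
D(v) = 1/v
y = 3*I*√1273 (y = √(-21200 + 9743) = √(-11457) = 3*I*√1273 ≈ 107.04*I)
√(y + D(96)) = √(3*I*√1273 + 1/96) = √(1/96 + 3*I*√1273)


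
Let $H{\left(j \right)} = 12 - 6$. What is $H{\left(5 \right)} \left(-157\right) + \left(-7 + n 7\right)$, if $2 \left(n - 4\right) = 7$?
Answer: $- \frac{1793}{2} \approx -896.5$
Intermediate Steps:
$n = \frac{15}{2}$ ($n = 4 + \frac{1}{2} \cdot 7 = 4 + \frac{7}{2} = \frac{15}{2} \approx 7.5$)
$H{\left(j \right)} = 6$
$H{\left(5 \right)} \left(-157\right) + \left(-7 + n 7\right) = 6 \left(-157\right) + \left(-7 + \frac{15}{2} \cdot 7\right) = -942 + \left(-7 + \frac{105}{2}\right) = -942 + \frac{91}{2} = - \frac{1793}{2}$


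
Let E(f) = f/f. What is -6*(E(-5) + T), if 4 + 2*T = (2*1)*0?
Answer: 6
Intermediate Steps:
E(f) = 1
T = -2 (T = -2 + ((2*1)*0)/2 = -2 + (2*0)/2 = -2 + (1/2)*0 = -2 + 0 = -2)
-6*(E(-5) + T) = -6*(1 - 2) = -6*(-1) = 6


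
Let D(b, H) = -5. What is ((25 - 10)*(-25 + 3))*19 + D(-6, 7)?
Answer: -6275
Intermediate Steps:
((25 - 10)*(-25 + 3))*19 + D(-6, 7) = ((25 - 10)*(-25 + 3))*19 - 5 = (15*(-22))*19 - 5 = -330*19 - 5 = -6270 - 5 = -6275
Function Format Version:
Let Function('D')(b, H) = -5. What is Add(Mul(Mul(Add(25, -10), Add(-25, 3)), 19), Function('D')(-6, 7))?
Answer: -6275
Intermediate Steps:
Add(Mul(Mul(Add(25, -10), Add(-25, 3)), 19), Function('D')(-6, 7)) = Add(Mul(Mul(Add(25, -10), Add(-25, 3)), 19), -5) = Add(Mul(Mul(15, -22), 19), -5) = Add(Mul(-330, 19), -5) = Add(-6270, -5) = -6275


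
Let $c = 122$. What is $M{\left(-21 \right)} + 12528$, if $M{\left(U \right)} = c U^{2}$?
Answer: $66330$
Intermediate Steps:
$M{\left(U \right)} = 122 U^{2}$
$M{\left(-21 \right)} + 12528 = 122 \left(-21\right)^{2} + 12528 = 122 \cdot 441 + 12528 = 53802 + 12528 = 66330$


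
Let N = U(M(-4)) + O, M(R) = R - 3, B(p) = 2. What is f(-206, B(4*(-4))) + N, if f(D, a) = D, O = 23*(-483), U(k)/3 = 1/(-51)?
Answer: -192356/17 ≈ -11315.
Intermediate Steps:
M(R) = -3 + R
U(k) = -1/17 (U(k) = 3/(-51) = 3*(-1/51) = -1/17)
O = -11109
N = -188854/17 (N = -1/17 - 11109 = -188854/17 ≈ -11109.)
f(-206, B(4*(-4))) + N = -206 - 188854/17 = -192356/17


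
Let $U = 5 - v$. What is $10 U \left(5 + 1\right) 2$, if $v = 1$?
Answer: $480$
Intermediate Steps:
$U = 4$ ($U = 5 - 1 = 4$)
$10 U \left(5 + 1\right) 2 = 10 \cdot 4 \left(5 + 1\right) 2 = 40 \cdot 6 \cdot 2 = 40 \cdot 12 = 480$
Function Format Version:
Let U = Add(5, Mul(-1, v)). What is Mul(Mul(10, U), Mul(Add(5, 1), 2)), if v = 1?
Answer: 480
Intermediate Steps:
U = 4 (U = Add(5, Mul(-1, 1)) = Add(5, -1) = 4)
Mul(Mul(10, U), Mul(Add(5, 1), 2)) = Mul(Mul(10, 4), Mul(Add(5, 1), 2)) = Mul(40, Mul(6, 2)) = Mul(40, 12) = 480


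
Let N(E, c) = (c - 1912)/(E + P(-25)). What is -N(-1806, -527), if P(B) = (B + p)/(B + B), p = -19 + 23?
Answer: -13550/10031 ≈ -1.3508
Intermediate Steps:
p = 4
P(B) = (4 + B)/(2*B) (P(B) = (B + 4)/(B + B) = (4 + B)/((2*B)) = (4 + B)*(1/(2*B)) = (4 + B)/(2*B))
N(E, c) = (-1912 + c)/(21/50 + E) (N(E, c) = (c - 1912)/(E + (1/2)*(4 - 25)/(-25)) = (-1912 + c)/(E + (1/2)*(-1/25)*(-21)) = (-1912 + c)/(E + 21/50) = (-1912 + c)/(21/50 + E))
-N(-1806, -527) = -50*(-1912 - 527)/(21 + 50*(-1806)) = -50*(-2439)/(21 - 90300) = -50*(-2439)/(-90279) = -50*(-1)*(-2439)/90279 = -1*13550/10031 = -13550/10031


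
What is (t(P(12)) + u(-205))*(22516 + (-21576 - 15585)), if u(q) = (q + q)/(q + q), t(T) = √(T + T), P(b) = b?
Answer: -14645 - 29290*√6 ≈ -86391.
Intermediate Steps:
t(T) = √2*√T (t(T) = √(2*T) = √2*√T)
u(q) = 1 (u(q) = (2*q)/((2*q)) = (2*q)*(1/(2*q)) = 1)
(t(P(12)) + u(-205))*(22516 + (-21576 - 15585)) = (√2*√12 + 1)*(22516 + (-21576 - 15585)) = (√2*(2*√3) + 1)*(22516 - 37161) = (2*√6 + 1)*(-14645) = (1 + 2*√6)*(-14645) = -14645 - 29290*√6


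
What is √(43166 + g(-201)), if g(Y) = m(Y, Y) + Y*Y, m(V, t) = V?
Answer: √83366 ≈ 288.73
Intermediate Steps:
g(Y) = Y + Y² (g(Y) = Y + Y*Y = Y + Y²)
√(43166 + g(-201)) = √(43166 - 201*(1 - 201)) = √(43166 - 201*(-200)) = √(43166 + 40200) = √83366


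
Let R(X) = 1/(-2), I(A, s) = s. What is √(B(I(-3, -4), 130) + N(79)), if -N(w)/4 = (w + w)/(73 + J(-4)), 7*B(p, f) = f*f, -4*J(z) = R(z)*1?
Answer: 2*√1120563535/1365 ≈ 49.047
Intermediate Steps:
R(X) = -½
J(z) = ⅛ (J(z) = -(-1)/8 = -¼*(-½) = ⅛)
B(p, f) = f²/7 (B(p, f) = (f*f)/7 = f²/7)
N(w) = -64*w/585 (N(w) = -4*(w + w)/(73 + ⅛) = -4*2*w/585/8 = -4*2*w*8/585 = -64*w/585)
√(B(I(-3, -4), 130) + N(79)) = √((⅐)*130² - 64/585*79) = √((⅐)*16900 - 5056/585) = √(16900/7 - 5056/585) = √(9851108/4095) = 2*√1120563535/1365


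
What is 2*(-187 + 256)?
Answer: 138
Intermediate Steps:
2*(-187 + 256) = 2*69 = 138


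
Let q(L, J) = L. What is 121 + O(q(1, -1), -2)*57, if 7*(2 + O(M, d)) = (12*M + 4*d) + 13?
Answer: 1018/7 ≈ 145.43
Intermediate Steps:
O(M, d) = -1/7 + 4*d/7 + 12*M/7 (O(M, d) = -2 + ((12*M + 4*d) + 13)/7 = -2 + ((4*d + 12*M) + 13)/7 = -2 + (13 + 4*d + 12*M)/7 = -2 + (13/7 + 4*d/7 + 12*M/7) = -1/7 + 4*d/7 + 12*M/7)
121 + O(q(1, -1), -2)*57 = 121 + (-1/7 + (4/7)*(-2) + (12/7)*1)*57 = 121 + (-1/7 - 8/7 + 12/7)*57 = 121 + (3/7)*57 = 121 + 171/7 = 1018/7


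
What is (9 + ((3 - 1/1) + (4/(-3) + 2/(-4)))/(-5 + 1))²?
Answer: 46225/576 ≈ 80.252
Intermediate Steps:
(9 + ((3 - 1/1) + (4/(-3) + 2/(-4)))/(-5 + 1))² = (9 + ((3 - 1) + (4*(-⅓) + 2*(-¼)))/(-4))² = (9 - ((3 - 1*1) + (-4/3 - ½))/4)² = (9 - ((3 - 1) - 11/6)/4)² = (9 - (2 - 11/6)/4)² = (9 - ¼*⅙)² = (9 - 1/24)² = (215/24)² = 46225/576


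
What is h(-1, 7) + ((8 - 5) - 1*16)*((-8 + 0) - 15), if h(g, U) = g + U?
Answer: 305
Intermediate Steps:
h(g, U) = U + g
h(-1, 7) + ((8 - 5) - 1*16)*((-8 + 0) - 15) = (7 - 1) + ((8 - 5) - 1*16)*((-8 + 0) - 15) = 6 + (3 - 16)*(-8 - 15) = 6 - 13*(-23) = 6 + 299 = 305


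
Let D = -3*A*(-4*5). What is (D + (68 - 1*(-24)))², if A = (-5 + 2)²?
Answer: 399424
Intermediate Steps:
A = 9 (A = (-3)² = 9)
D = 540 (D = -27*(-4*5) = -27*(-20) = -3*(-180) = 540)
(D + (68 - 1*(-24)))² = (540 + (68 - 1*(-24)))² = (540 + (68 + 24))² = (540 + 92)² = 632² = 399424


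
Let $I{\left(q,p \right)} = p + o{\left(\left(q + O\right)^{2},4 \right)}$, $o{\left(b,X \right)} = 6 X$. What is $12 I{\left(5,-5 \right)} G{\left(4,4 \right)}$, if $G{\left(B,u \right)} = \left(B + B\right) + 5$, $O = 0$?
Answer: $2964$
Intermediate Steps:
$G{\left(B,u \right)} = 5 + 2 B$ ($G{\left(B,u \right)} = 2 B + 5 = 5 + 2 B$)
$I{\left(q,p \right)} = 24 + p$ ($I{\left(q,p \right)} = p + 6 \cdot 4 = p + 24 = 24 + p$)
$12 I{\left(5,-5 \right)} G{\left(4,4 \right)} = 12 \left(24 - 5\right) \left(5 + 2 \cdot 4\right) = 12 \cdot 19 \left(5 + 8\right) = 228 \cdot 13 = 2964$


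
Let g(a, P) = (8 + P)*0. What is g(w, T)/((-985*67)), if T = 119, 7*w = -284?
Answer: 0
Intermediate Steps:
w = -284/7 (w = (1/7)*(-284) = -284/7 ≈ -40.571)
g(a, P) = 0
g(w, T)/((-985*67)) = 0/((-985*67)) = 0/(-65995) = 0*(-1/65995) = 0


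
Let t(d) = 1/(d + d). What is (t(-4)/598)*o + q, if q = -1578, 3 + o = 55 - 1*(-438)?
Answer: -3774821/2392 ≈ -1578.1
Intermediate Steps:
t(d) = 1/(2*d)
o = 490 (o = -3 + (55 - 1*(-438)) = -3 + (55 + 438) = -3 + 493 = 490)
(t(-4)/598)*o + q = (((1/2)/(-4))/598)*490 - 1578 = (((1/2)*(-1/4))*(1/598))*490 - 1578 = -1/8*1/598*490 - 1578 = -1/4784*490 - 1578 = -245/2392 - 1578 = -3774821/2392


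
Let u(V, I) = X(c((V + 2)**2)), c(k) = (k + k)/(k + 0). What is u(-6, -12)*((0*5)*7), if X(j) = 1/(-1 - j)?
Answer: 0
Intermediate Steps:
c(k) = 2 (c(k) = (2*k)/k = 2)
u(V, I) = -1/3 (u(V, I) = -1/(1 + 2) = -1/3)
u(-6, -12)*((0*5)*7) = -0*5*7/3 = -0*7 = -1/3*0 = 0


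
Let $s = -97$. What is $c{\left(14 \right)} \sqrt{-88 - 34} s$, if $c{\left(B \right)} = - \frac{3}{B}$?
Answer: $\frac{291 i \sqrt{122}}{14} \approx 229.59 i$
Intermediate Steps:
$c{\left(14 \right)} \sqrt{-88 - 34} s = - \frac{3}{14} \sqrt{-88 - 34} \left(-97\right) = \left(-3\right) \frac{1}{14} \sqrt{-122} \left(-97\right) = - \frac{3 i \sqrt{122}}{14} \left(-97\right) = \frac{291 i \sqrt{122}}{14}$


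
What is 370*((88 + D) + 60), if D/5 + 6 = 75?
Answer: 182410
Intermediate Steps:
D = 345 (D = -30 + 5*75 = -30 + 375 = 345)
370*((88 + D) + 60) = 370*((88 + 345) + 60) = 370*(433 + 60) = 370*493 = 182410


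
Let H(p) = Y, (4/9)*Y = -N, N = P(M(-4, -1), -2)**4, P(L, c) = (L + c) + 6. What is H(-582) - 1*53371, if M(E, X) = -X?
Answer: -219109/4 ≈ -54777.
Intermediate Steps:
P(L, c) = 6 + L + c
N = 625 (N = (6 - 1*(-1) - 2)**4 = (6 + 1 - 2)**4 = 5**4 = 625)
Y = -5625/4 (Y = 9*(-1*625)/4 = (9/4)*(-625) = -5625/4 ≈ -1406.3)
H(p) = -5625/4
H(-582) - 1*53371 = -5625/4 - 1*53371 = -5625/4 - 53371 = -219109/4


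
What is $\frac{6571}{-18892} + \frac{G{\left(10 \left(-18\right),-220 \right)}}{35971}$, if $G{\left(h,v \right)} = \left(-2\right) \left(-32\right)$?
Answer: $- \frac{235156353}{679564132} \approx -0.34604$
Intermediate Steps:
$G{\left(h,v \right)} = 64$
$\frac{6571}{-18892} + \frac{G{\left(10 \left(-18\right),-220 \right)}}{35971} = \frac{6571}{-18892} + \frac{64}{35971} = 6571 \left(- \frac{1}{18892}\right) + 64 \cdot \frac{1}{35971} = - \frac{6571}{18892} + \frac{64}{35971} = - \frac{235156353}{679564132}$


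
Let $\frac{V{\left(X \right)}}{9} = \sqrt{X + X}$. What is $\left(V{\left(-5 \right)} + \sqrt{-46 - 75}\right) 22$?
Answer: $i \left(242 + 198 \sqrt{10}\right) \approx 868.13 i$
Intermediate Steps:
$V{\left(X \right)} = 9 \sqrt{2} \sqrt{X}$ ($V{\left(X \right)} = 9 \sqrt{X + X} = 9 \sqrt{2 X} = 9 \sqrt{2} \sqrt{X}$)
$\left(V{\left(-5 \right)} + \sqrt{-46 - 75}\right) 22 = \left(9 \sqrt{2} \sqrt{-5} + \sqrt{-46 - 75}\right) 22 = \left(9 \sqrt{2} i \sqrt{5} + \sqrt{-121}\right) 22 = \left(9 i \sqrt{10} + 11 i\right) 22 = \left(11 i + 9 i \sqrt{10}\right) 22 = 242 i + 198 i \sqrt{10}$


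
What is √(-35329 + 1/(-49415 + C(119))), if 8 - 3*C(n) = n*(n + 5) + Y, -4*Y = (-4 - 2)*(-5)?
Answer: I*√46345146110315/36219 ≈ 187.96*I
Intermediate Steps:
Y = -15/2 (Y = -(-4 - 2)*(-5)/4 = -(-3)*(-5)/2 = -¼*30 = -15/2 ≈ -7.5000)
C(n) = 31/6 - n*(5 + n)/3 (C(n) = 8/3 - (n*(n + 5) - 15/2)/3 = 8/3 - (n*(5 + n) - 15/2)/3 = 8/3 - (-15/2 + n*(5 + n))/3 = 8/3 + (5/2 - n*(5 + n)/3) = 31/6 - n*(5 + n)/3)
√(-35329 + 1/(-49415 + C(119))) = √(-35329 + 1/(-49415 + (31/6 - 5/3*119 - ⅓*119²))) = √(-35329 + 1/(-49415 + (31/6 - 595/3 - ⅓*14161))) = √(-35329 + 1/(-49415 + (31/6 - 595/3 - 14161/3))) = √(-35329 + 1/(-49415 - 9827/2)) = √(-35329 + 1/(-108657/2)) = √(-35329 - 2/108657) = √(-3838743155/108657) = I*√46345146110315/36219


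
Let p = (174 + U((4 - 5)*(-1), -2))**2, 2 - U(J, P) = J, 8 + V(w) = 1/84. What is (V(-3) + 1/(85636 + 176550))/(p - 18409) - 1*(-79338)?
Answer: 10672571107847135/134520295392 ≈ 79338.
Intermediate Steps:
V(w) = -671/84 (V(w) = -8 + 1/84 = -671/84)
U(J, P) = 2 - J
p = 30625 (p = (174 + (2 - (4 - 5)*(-1)))**2 = (174 + (2 - (-1)*(-1)))**2 = (174 + (2 - 1*1))**2 = (174 + (2 - 1))**2 = (174 + 1)**2 = 175**2 = 30625)
(V(-3) + 1/(85636 + 176550))/(p - 18409) - 1*(-79338) = (-671/84 + 1/(85636 + 176550))/(30625 - 18409) - 1*(-79338) = (-671/84 + 1/262186)/12216 + 79338 = (-671/84 + 1/262186)*(1/12216) + 79338 = -87963361/11011812*1/12216 + 79338 = -87963361/134520295392 + 79338 = 10672571107847135/134520295392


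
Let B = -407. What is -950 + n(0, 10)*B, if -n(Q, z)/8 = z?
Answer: 31610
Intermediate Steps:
n(Q, z) = -8*z
-950 + n(0, 10)*B = -950 - 8*10*(-407) = -950 - 80*(-407) = -950 + 32560 = 31610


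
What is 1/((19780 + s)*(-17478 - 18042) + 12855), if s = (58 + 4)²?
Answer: -1/839111625 ≈ -1.1917e-9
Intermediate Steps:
s = 3844 (s = 62² = 3844)
1/((19780 + s)*(-17478 - 18042) + 12855) = 1/((19780 + 3844)*(-17478 - 18042) + 12855) = 1/(23624*(-35520) + 12855) = 1/(-839124480 + 12855) = 1/(-839111625) = -1/839111625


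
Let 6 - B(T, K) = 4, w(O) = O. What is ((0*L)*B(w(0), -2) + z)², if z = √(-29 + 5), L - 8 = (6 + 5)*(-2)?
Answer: -24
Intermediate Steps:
B(T, K) = 2 (B(T, K) = 6 - 1*4 = 6 - 4 = 2)
L = -14 (L = 8 + (6 + 5)*(-2) = 8 + 11*(-2) = 8 - 22 = -14)
z = 2*I*√6 (z = √(-24) = 2*I*√6 ≈ 4.899*I)
((0*L)*B(w(0), -2) + z)² = ((0*(-14))*2 + 2*I*√6)² = (0*2 + 2*I*√6)² = (0 + 2*I*√6)² = (2*I*√6)² = -24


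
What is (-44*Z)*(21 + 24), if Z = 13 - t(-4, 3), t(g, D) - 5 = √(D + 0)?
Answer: -15840 + 1980*√3 ≈ -12411.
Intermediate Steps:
t(g, D) = 5 + √D (t(g, D) = 5 + √(D + 0) = 5 + √D)
Z = 8 - √3 (Z = 13 - (5 + √3) = 13 + (-5 - √3) = 8 - √3 ≈ 6.2680)
(-44*Z)*(21 + 24) = (-44*(8 - √3))*(21 + 24) = (-352 + 44*√3)*45 = -15840 + 1980*√3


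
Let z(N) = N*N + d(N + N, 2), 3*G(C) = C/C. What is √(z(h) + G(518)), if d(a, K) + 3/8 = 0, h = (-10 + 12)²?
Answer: √2298/12 ≈ 3.9948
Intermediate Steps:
h = 4 (h = 2² = 4)
d(a, K) = -3/8 (d(a, K) = -3/8 + 0 = -3/8)
G(C) = ⅓ (G(C) = (C/C)/3 = (⅓)*1 = ⅓)
z(N) = -3/8 + N² (z(N) = N*N - 3/8 = N² - 3/8 = -3/8 + N²)
√(z(h) + G(518)) = √((-3/8 + 4²) + ⅓) = √((-3/8 + 16) + ⅓) = √(125/8 + ⅓) = √(383/24) = √2298/12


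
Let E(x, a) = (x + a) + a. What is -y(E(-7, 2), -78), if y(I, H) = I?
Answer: 3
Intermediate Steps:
E(x, a) = x + 2*a (E(x, a) = (a + x) + a = x + 2*a)
-y(E(-7, 2), -78) = -(-7 + 2*2) = -(-7 + 4) = -1*(-3) = 3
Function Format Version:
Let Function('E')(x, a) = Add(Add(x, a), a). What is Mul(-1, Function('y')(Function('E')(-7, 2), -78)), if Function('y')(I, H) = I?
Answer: 3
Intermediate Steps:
Function('E')(x, a) = Add(x, Mul(2, a)) (Function('E')(x, a) = Add(Add(a, x), a) = Add(x, Mul(2, a)))
Mul(-1, Function('y')(Function('E')(-7, 2), -78)) = Mul(-1, Add(-7, Mul(2, 2))) = Mul(-1, Add(-7, 4)) = Mul(-1, -3) = 3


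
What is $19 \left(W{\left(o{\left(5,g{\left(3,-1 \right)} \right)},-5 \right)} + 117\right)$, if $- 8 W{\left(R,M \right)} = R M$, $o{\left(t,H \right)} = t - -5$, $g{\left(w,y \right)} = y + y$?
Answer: $\frac{9367}{4} \approx 2341.8$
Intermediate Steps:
$g{\left(w,y \right)} = 2 y$
$o{\left(t,H \right)} = 5 + t$ ($o{\left(t,H \right)} = t + 5 = 5 + t$)
$W{\left(R,M \right)} = - \frac{M R}{8}$ ($W{\left(R,M \right)} = - \frac{R M}{8} = - \frac{M R}{8}$)
$19 \left(W{\left(o{\left(5,g{\left(3,-1 \right)} \right)},-5 \right)} + 117\right) = 19 \left(\left(- \frac{1}{8}\right) \left(-5\right) \left(5 + 5\right) + 117\right) = 19 \left(\left(- \frac{1}{8}\right) \left(-5\right) 10 + 117\right) = 19 \left(\frac{25}{4} + 117\right) = 19 \cdot \frac{493}{4} = \frac{9367}{4}$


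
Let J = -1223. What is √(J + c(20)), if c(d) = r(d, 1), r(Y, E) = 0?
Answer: I*√1223 ≈ 34.971*I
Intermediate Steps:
c(d) = 0
√(J + c(20)) = √(-1223 + 0) = √(-1223) = I*√1223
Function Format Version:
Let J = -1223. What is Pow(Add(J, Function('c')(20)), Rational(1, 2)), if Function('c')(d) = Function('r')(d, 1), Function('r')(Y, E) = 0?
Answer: Mul(I, Pow(1223, Rational(1, 2))) ≈ Mul(34.971, I)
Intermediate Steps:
Function('c')(d) = 0
Pow(Add(J, Function('c')(20)), Rational(1, 2)) = Pow(Add(-1223, 0), Rational(1, 2)) = Pow(-1223, Rational(1, 2)) = Mul(I, Pow(1223, Rational(1, 2)))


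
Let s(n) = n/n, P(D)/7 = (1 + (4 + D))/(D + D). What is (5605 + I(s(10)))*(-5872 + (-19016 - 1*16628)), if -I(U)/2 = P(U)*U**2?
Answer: -230953508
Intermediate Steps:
P(D) = 7*(5 + D)/(2*D) (P(D) = 7*((1 + (4 + D))/(D + D)) = 7*((5 + D)/((2*D))) = 7*((5 + D)*(1/(2*D))) = 7*((5 + D)/(2*D)) = 7*(5 + D)/(2*D))
s(n) = 1
I(U) = -7*U*(5 + U) (I(U) = -2*7*(5 + U)/(2*U)*U**2 = -7*U*(5 + U))
(5605 + I(s(10)))*(-5872 + (-19016 - 1*16628)) = (5605 - 7*1*(5 + 1))*(-5872 + (-19016 - 1*16628)) = (5605 - 7*1*6)*(-5872 + (-19016 - 16628)) = (5605 - 42)*(-5872 - 35644) = 5563*(-41516) = -230953508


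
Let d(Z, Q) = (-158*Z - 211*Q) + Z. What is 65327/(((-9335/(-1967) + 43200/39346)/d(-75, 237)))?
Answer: -96648403396598424/226134655 ≈ -4.2739e+8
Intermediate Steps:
d(Z, Q) = -211*Q - 157*Z (d(Z, Q) = (-211*Q - 158*Z) + Z = -211*Q - 157*Z)
65327/(((-9335/(-1967) + 43200/39346)/d(-75, 237))) = 65327/(((-9335/(-1967) + 43200/39346)/(-211*237 - 157*(-75)))) = 65327/(((-9335*(-1/1967) + 43200*(1/39346))/(-50007 + 11775))) = 65327/(((9335/1967 + 21600/19673)/(-38232))) = 65327/(((226134655/38696791)*(-1/38232))) = 65327/(-226134655/1479455713512) = 65327*(-1479455713512/226134655) = -96648403396598424/226134655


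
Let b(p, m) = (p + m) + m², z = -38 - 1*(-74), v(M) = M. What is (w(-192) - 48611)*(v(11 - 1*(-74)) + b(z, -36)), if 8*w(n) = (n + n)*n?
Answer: -54404495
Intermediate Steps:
z = 36 (z = -38 + 74 = 36)
b(p, m) = m + p + m² (b(p, m) = (m + p) + m² = m + p + m²)
w(n) = n²/4 (w(n) = ((n + n)*n)/8 = ((2*n)*n)/8 = (2*n²)/8 = n²/4)
(w(-192) - 48611)*(v(11 - 1*(-74)) + b(z, -36)) = ((¼)*(-192)² - 48611)*((11 - 1*(-74)) + (-36 + 36 + (-36)²)) = ((¼)*36864 - 48611)*((11 + 74) + (-36 + 36 + 1296)) = (9216 - 48611)*(85 + 1296) = -39395*1381 = -54404495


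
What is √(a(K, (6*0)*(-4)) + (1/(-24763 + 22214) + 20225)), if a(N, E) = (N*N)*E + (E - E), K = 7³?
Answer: 2*√32852483169/2549 ≈ 142.21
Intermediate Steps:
K = 343
a(N, E) = E*N² (a(N, E) = N²*E + 0 = E*N² + 0 = E*N²)
√(a(K, (6*0)*(-4)) + (1/(-24763 + 22214) + 20225)) = √(((6*0)*(-4))*343² + (1/(-24763 + 22214) + 20225)) = √((0*(-4))*117649 + (1/(-2549) + 20225)) = √(0*117649 + (-1/2549 + 20225)) = √(0 + 51553524/2549) = √(51553524/2549) = 2*√32852483169/2549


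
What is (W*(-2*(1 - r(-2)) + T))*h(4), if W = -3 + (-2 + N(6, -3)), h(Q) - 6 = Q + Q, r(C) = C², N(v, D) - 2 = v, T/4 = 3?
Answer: 756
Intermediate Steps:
T = 12 (T = 4*3 = 12)
N(v, D) = 2 + v
h(Q) = 6 + 2*Q (h(Q) = 6 + (Q + Q) = 6 + 2*Q)
W = 3 (W = -3 + (-2 + (2 + 6)) = -3 + (-2 + 8) = -3 + 6 = 3)
(W*(-2*(1 - r(-2)) + T))*h(4) = (3*(-2*(1 - 1*(-2)²) + 12))*(6 + 2*4) = (3*(-2*(1 - 1*4) + 12))*(6 + 8) = (3*(-2*(1 - 4) + 12))*14 = (3*(-2*(-3) + 12))*14 = (3*(6 + 12))*14 = (3*18)*14 = 54*14 = 756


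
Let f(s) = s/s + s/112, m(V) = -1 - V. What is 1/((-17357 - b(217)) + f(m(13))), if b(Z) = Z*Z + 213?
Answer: -8/517265 ≈ -1.5466e-5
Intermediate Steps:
b(Z) = 213 + Z² (b(Z) = Z² + 213 = 213 + Z²)
f(s) = 1 + s/112 (f(s) = 1 + s*(1/112) = 1 + s/112)
1/((-17357 - b(217)) + f(m(13))) = 1/((-17357 - (213 + 217²)) + (1 + (-1 - 1*13)/112)) = 1/((-17357 - (213 + 47089)) + (1 + (-1 - 13)/112)) = 1/((-17357 - 1*47302) + (1 + (1/112)*(-14))) = 1/((-17357 - 47302) + (1 - ⅛)) = 1/(-64659 + 7/8) = 1/(-517265/8) = -8/517265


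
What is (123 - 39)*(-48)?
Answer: -4032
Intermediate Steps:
(123 - 39)*(-48) = 84*(-48) = -4032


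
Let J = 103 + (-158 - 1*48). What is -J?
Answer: 103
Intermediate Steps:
J = -103 (J = 103 + (-158 - 48) = 103 - 206 = -103)
-J = -1*(-103) = 103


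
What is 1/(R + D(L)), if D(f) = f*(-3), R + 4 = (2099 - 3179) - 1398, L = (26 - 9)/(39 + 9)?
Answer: -16/39729 ≈ -0.00040273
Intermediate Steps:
L = 17/48 ≈ 0.35417
R = -2482 (R = -4 + ((2099 - 3179) - 1398) = -4 + (-1080 - 1398) = -4 - 2478 = -2482)
D(f) = -3*f
1/(R + D(L)) = 1/(-2482 - 3*17/48) = 1/(-2482 - 17/16) = 1/(-39729/16) = -16/39729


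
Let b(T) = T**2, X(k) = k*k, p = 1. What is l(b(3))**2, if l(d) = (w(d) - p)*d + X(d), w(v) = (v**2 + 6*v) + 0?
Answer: 1656369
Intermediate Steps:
w(v) = v**2 + 6*v
X(k) = k**2
l(d) = d**2 + d*(-1 + d*(6 + d)) (l(d) = (d*(6 + d) - 1*1)*d + d**2 = (d*(6 + d) - 1)*d + d**2 = (-1 + d*(6 + d))*d + d**2 = d*(-1 + d*(6 + d)) + d**2 = d**2 + d*(-1 + d*(6 + d)))
l(b(3))**2 = (3**2*(-1 + 3**2 + 3**2*(6 + 3**2)))**2 = (9*(-1 + 9 + 9*(6 + 9)))**2 = (9*(-1 + 9 + 9*15))**2 = (9*(-1 + 9 + 135))**2 = (9*143)**2 = 1287**2 = 1656369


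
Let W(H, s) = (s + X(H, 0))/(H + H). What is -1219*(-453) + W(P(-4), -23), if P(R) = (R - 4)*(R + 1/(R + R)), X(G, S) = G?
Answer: 18222836/33 ≈ 5.5221e+5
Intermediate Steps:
P(R) = (-4 + R)*(R + 1/(2*R))
W(H, s) = (H + s)/(2*H) (W(H, s) = (s + H)/(H + H) = (H + s)/((2*H)) = (H + s)*(1/(2*H)) = (H + s)/(2*H))
-1219*(-453) + W(P(-4), -23) = -1219*(-453) + ((½ + (-4)² - 4*(-4) - 2/(-4)) - 23)/(2*(½ + (-4)² - 4*(-4) - 2/(-4))) = 552207 + ((½ + 16 + 16 - 2*(-¼)) - 23)/(2*(½ + 16 + 16 - 2*(-¼))) = 552207 + ((½ + 16 + 16 + ½) - 23)/(2*(½ + 16 + 16 + ½)) = 552207 + (½)*(33 - 23)/33 = 552207 + (½)*(1/33)*10 = 552207 + 5/33 = 18222836/33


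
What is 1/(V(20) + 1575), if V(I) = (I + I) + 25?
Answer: 1/1640 ≈ 0.00060976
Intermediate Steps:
V(I) = 25 + 2*I (V(I) = 2*I + 25 = 25 + 2*I)
1/(V(20) + 1575) = 1/((25 + 2*20) + 1575) = 1/((25 + 40) + 1575) = 1/(65 + 1575) = 1/1640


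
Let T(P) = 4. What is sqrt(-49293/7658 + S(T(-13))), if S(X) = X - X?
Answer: 3*I*sqrt(41942866)/7658 ≈ 2.5371*I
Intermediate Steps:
S(X) = 0
sqrt(-49293/7658 + S(T(-13))) = sqrt(-49293/7658 + 0) = sqrt(-49293/7658) = 3*I*sqrt(41942866)/7658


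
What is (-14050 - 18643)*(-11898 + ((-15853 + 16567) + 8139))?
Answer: 99550185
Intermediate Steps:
(-14050 - 18643)*(-11898 + ((-15853 + 16567) + 8139)) = -32693*(-11898 + (714 + 8139)) = -32693*(-11898 + 8853) = -32693*(-3045) = 99550185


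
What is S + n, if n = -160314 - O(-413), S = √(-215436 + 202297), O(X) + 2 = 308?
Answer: -160620 + I*√13139 ≈ -1.6062e+5 + 114.63*I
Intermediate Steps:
O(X) = 306 (O(X) = -2 + 308 = 306)
S = I*√13139 (S = √(-13139) = I*√13139 ≈ 114.63*I)
n = -160620 (n = -160314 - 1*306 = -160314 - 306 = -160620)
S + n = I*√13139 - 160620 = -160620 + I*√13139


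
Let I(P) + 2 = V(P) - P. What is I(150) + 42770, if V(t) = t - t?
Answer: 42618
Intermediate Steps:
V(t) = 0
I(P) = -2 - P (I(P) = -2 + (0 - P) = -2 - P)
I(150) + 42770 = (-2 - 1*150) + 42770 = (-2 - 150) + 42770 = -152 + 42770 = 42618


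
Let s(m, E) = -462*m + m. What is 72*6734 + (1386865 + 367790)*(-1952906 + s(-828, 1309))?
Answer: -2756909941842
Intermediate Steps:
s(m, E) = -461*m
72*6734 + (1386865 + 367790)*(-1952906 + s(-828, 1309)) = 72*6734 + (1386865 + 367790)*(-1952906 - 461*(-828)) = 484848 + 1754655*(-1952906 + 381708) = 484848 + 1754655*(-1571198) = 484848 - 2756910426690 = -2756909941842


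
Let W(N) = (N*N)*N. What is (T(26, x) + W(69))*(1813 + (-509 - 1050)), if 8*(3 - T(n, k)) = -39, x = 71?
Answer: 333773145/4 ≈ 8.3443e+7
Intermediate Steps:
T(n, k) = 63/8 (T(n, k) = 3 - ⅛*(-39) = 3 + 39/8 = 63/8)
W(N) = N³ (W(N) = N²*N = N³)
(T(26, x) + W(69))*(1813 + (-509 - 1050)) = (63/8 + 69³)*(1813 + (-509 - 1050)) = (63/8 + 328509)*(1813 - 1559) = (2628135/8)*254 = 333773145/4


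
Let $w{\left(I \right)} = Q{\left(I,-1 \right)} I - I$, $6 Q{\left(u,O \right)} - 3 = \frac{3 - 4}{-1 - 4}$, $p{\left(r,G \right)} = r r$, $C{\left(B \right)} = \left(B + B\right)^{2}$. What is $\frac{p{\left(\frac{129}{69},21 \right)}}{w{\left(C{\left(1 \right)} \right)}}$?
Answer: $- \frac{27735}{14812} \approx -1.8725$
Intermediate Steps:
$C{\left(B \right)} = 4 B^{2}$ ($C{\left(B \right)} = \left(2 B\right)^{2} = 4 B^{2}$)
$p{\left(r,G \right)} = r^{2}$
$Q{\left(u,O \right)} = \frac{8}{15}$ ($Q{\left(u,O \right)} = \frac{1}{2} + \frac{\left(3 - 4\right) \frac{1}{-1 - 4}}{6} = \frac{1}{2} + \frac{\left(-1\right) \frac{1}{-5}}{6} = \frac{1}{2} + \frac{\left(-1\right) \left(- \frac{1}{5}\right)}{6} = \frac{1}{2} + \frac{1}{6} \cdot \frac{1}{5} = \frac{1}{2} + \frac{1}{30} = \frac{8}{15}$)
$w{\left(I \right)} = - \frac{7 I}{15}$ ($w{\left(I \right)} = \frac{8 I}{15} - I = - \frac{7 I}{15}$)
$\frac{p{\left(\frac{129}{69},21 \right)}}{w{\left(C{\left(1 \right)} \right)}} = \frac{\left(\frac{129}{69}\right)^{2}}{\left(- \frac{7}{15}\right) 4 \cdot 1^{2}} = \frac{\left(129 \cdot \frac{1}{69}\right)^{2}}{\left(- \frac{7}{15}\right) 4 \cdot 1} = \frac{\left(\frac{43}{23}\right)^{2}}{\left(- \frac{7}{15}\right) 4} = \frac{1849}{529 \left(- \frac{28}{15}\right)} = \frac{1849}{529} \left(- \frac{15}{28}\right) = - \frac{27735}{14812}$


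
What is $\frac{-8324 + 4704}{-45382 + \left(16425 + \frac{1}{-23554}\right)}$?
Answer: $\frac{85265480}{682053179} \approx 0.12501$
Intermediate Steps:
$\frac{-8324 + 4704}{-45382 + \left(16425 + \frac{1}{-23554}\right)} = - \frac{3620}{-45382 + \left(16425 - \frac{1}{23554}\right)} = - \frac{3620}{-45382 + \frac{386874449}{23554}} = - \frac{3620}{- \frac{682053179}{23554}} = \left(-3620\right) \left(- \frac{23554}{682053179}\right) = \frac{85265480}{682053179}$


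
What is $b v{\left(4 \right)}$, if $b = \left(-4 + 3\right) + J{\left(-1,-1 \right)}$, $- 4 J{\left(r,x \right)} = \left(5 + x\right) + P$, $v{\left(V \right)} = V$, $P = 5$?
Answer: $-13$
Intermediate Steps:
$J{\left(r,x \right)} = - \frac{5}{2} - \frac{x}{4}$ ($J{\left(r,x \right)} = - \frac{\left(5 + x\right) + 5}{4} = - \frac{10 + x}{4} = - \frac{5}{2} - \frac{x}{4}$)
$b = - \frac{13}{4}$ ($b = \left(-4 + 3\right) - \frac{9}{4} = -1 + \left(- \frac{5}{2} + \frac{1}{4}\right) = -1 - \frac{9}{4} = - \frac{13}{4} \approx -3.25$)
$b v{\left(4 \right)} = \left(- \frac{13}{4}\right) 4 = -13$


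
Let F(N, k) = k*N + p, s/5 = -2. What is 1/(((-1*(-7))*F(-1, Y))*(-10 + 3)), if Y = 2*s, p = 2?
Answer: -1/1078 ≈ -0.00092764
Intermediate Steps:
s = -10 (s = 5*(-2) = -10)
Y = -20 (Y = 2*(-10) = -20)
F(N, k) = 2 + N*k (F(N, k) = k*N + 2 = N*k + 2 = 2 + N*k)
1/(((-1*(-7))*F(-1, Y))*(-10 + 3)) = 1/(((-1*(-7))*(2 - 1*(-20)))*(-10 + 3)) = 1/((7*(2 + 20))*(-7)) = 1/((7*22)*(-7)) = 1/(154*(-7)) = 1/(-1078) = -1/1078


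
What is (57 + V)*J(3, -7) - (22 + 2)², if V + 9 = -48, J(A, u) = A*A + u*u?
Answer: -576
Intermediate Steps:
J(A, u) = A² + u²
V = -57 (V = -9 - 48 = -57)
(57 + V)*J(3, -7) - (22 + 2)² = (57 - 57)*(3² + (-7)²) - (22 + 2)² = 0*(9 + 49) - 1*24² = 0*58 - 1*576 = 0 - 576 = -576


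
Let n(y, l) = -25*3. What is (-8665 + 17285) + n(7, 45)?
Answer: 8545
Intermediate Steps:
n(y, l) = -75
(-8665 + 17285) + n(7, 45) = (-8665 + 17285) - 75 = 8620 - 75 = 8545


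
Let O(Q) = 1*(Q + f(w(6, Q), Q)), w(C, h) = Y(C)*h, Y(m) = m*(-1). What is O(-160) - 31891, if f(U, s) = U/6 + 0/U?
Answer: -31891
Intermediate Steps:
Y(m) = -m
w(C, h) = -C*h (w(C, h) = (-C)*h = -C*h)
f(U, s) = U/6 (f(U, s) = U*(⅙) + 0 = U/6 + 0 = U/6)
O(Q) = 0 (O(Q) = 1*(Q + (-1*6*Q)/6) = 1*(Q + (-6*Q)/6) = 1*(Q - Q) = 1*0 = 0)
O(-160) - 31891 = 0 - 31891 = -31891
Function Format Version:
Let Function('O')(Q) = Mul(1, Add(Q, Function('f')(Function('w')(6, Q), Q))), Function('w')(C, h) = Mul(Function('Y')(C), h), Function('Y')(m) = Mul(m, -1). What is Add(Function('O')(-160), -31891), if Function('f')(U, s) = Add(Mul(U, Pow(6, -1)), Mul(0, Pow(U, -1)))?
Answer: -31891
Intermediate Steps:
Function('Y')(m) = Mul(-1, m)
Function('w')(C, h) = Mul(-1, C, h) (Function('w')(C, h) = Mul(Mul(-1, C), h) = Mul(-1, C, h))
Function('f')(U, s) = Mul(Rational(1, 6), U) (Function('f')(U, s) = Add(Mul(U, Rational(1, 6)), 0) = Add(Mul(Rational(1, 6), U), 0) = Mul(Rational(1, 6), U))
Function('O')(Q) = 0 (Function('O')(Q) = Mul(1, Add(Q, Mul(Rational(1, 6), Mul(-1, 6, Q)))) = Mul(1, Add(Q, Mul(Rational(1, 6), Mul(-6, Q)))) = Mul(1, Add(Q, Mul(-1, Q))) = Mul(1, 0) = 0)
Add(Function('O')(-160), -31891) = Add(0, -31891) = -31891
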